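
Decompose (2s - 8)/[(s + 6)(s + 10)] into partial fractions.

At s=-6: P = (2·(-6) - 8)/(-6 + 10) = -5. At s=-10: Q = (2·(-10) - 8)/(-10 + 6) = 7
Result: -5/(s + 6) + 7/(s + 10)


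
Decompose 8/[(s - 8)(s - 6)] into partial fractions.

8/(s - 8)(s - 6) = A/(s - 8) + B/(s - 6). A = 8/(8 - 6) = 4, B = 8/(6 - 8) = -4
Result: 4/(s - 8) - 4/(s - 6)


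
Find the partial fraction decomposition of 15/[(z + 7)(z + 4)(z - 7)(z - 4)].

Using Heaviside cover-up: (-5/154)/(z + 7) + (5/88)/(z + 4) + (5/154)/(z - 7) - (5/88)/(z - 4)


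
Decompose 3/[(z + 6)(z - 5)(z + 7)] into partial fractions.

Using cover-up method: A = -3/11, B = 1/44, C = 1/4
Result: (-3/11)/(z + 6) + (1/44)/(z - 5) + (1/4)/(z + 7)


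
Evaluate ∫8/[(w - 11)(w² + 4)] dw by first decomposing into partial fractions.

Cover-up at w=11: A = 8/(11²+4) = 8/125. Coeff matching: B = -8/125, C = -88/125. Decomposition: (8/125)/(w - 11) - ((8/125)w + 88/125)/(w² + 4). Integrate: linear → ln, quadratic → (1/2)ln + arctan: (8/125) ln|(w - 11)| - (4/125) ln(w² + 4) - (44/125) arctan(w/2) + C


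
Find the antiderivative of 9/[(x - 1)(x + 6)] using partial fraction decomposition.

Decompose: 9/[(x - 1)(x + 6)] = (9/7)/(x - 1) - (9/7)/(x + 6). Integrate each term: (9/7) ln|(x - 1)| - (9/7) ln|(x + 6)| + C


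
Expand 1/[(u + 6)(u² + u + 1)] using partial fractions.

Cover-up at u = -6: P = 1/((-6)² + 1·(-6) + 1) = 1/31. Then Q = -P = -1/31, R = -P·(1 - 6) = 5/31
Result: (1/31)/(u + 6) - ((1/31)u - 5/31)/(u² + u + 1)


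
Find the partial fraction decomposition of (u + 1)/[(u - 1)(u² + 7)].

At u=1: α = (1·1 + 1)/(1² + 7) = 1/4. β = -α = -1/4, γ = 1 - 1·α = 3/4
Result: (1/4)/(u - 1) - ((1/4)u - 3/4)/(u² + 7)


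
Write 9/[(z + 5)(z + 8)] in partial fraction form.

9/(z + 5)(z + 8) = A/(z + 5) + B/(z + 8). A = 9/(-5 + 8) = 3, B = 9/(-8 + 5) = -3
Result: 3/(z + 5) - 3/(z + 8)


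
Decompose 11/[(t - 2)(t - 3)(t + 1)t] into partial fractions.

Using Heaviside cover-up: (-11/6)/(t - 2) + (11/12)/(t - 3) - (11/12)/(t + 1) + (11/6)/t


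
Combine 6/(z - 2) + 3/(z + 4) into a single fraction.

Common denominator (z - 2)(z + 4). Numerator: 6(z + 4) + 3(z - 2) = (6z + 24) + (3z - 6) = 9z + 18
Result: (9z + 18)/[(z - 2)(z + 4)]


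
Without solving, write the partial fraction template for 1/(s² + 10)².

Repeated quadratic factor: (Ps + Q)/(s² + 10) + (Rs + S)/(s² + 10)²


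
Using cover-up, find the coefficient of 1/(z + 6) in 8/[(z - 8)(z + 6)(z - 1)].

Cover (z + 6), set z=-6: 8/[(-6 - 8)(-6 - 1)] = 4/49


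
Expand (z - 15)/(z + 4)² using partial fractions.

(z - 15) = P(z + 4) + Q. At z = -4: Q = 1·(-4) - 15 = -19. Coeff of z: P = 1
Result: 1/(z + 4) - 19/(z + 4)²


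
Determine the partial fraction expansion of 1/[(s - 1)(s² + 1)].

Cover-up at s = 1: A = 1/(1² + 1) = 1/2. Then B = -A = -1/2, C = -A·(0 + 1) = -1/2
Result: (1/2)/(s - 1) - ((1/2)s + 1/2)/(s² + 1)


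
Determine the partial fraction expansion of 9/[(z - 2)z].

9/(z - 2)z = A/(z - 2) + B/z. A = 9/(2 - 0) = 9/2, B = 9/(0 - 2) = -9/2
Result: (9/2)/(z - 2) - (9/2)/z


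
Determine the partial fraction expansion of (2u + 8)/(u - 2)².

(2u + 8) = α(u - 2) + β. At u = 2: β = 2·2 + 8 = 12. Coeff of u: α = 2
Result: 2/(u - 2) + 12/(u - 2)²


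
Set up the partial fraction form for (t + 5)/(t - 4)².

Repeated linear factor: A/(t - 4) + B/(t - 4)²


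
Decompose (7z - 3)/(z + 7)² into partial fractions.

(7z - 3) = α(z + 7) + β. At z = -7: β = 7·(-7) - 3 = -52. Coeff of z: α = 7
Result: 7/(z + 7) - 52/(z + 7)²


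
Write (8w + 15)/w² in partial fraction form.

(8w + 15) = Pw + Q. At w = 0: Q = 8·0 + 15 = 15. Coeff of w: P = 8
Result: 8/w + 15/w²


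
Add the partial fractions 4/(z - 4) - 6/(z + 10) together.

Common denominator (z - 4)(z + 10). Numerator: 4(z + 10) - 6(z - 4) = (4z + 40) - (6z - 24) = -2z + 64
Result: (-2z + 64)/[(z - 4)(z + 10)]


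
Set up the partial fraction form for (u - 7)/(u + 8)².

Repeated linear factor: A/(u + 8) + B/(u + 8)²


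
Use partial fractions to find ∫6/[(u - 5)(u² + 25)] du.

Cover-up at u=5: P = 6/(5²+25) = 3/25. Coeff matching: Q = -3/25, R = -3/5. Decomposition: (3/25)/(u - 5) - ((3/25)u + 3/5)/(u² + 25). Integrate: linear → ln, quadratic → (1/2)ln + arctan: (3/25) ln|(u - 5)| - (3/50) ln(u² + 25) - (3/25) arctan(u/5) + C


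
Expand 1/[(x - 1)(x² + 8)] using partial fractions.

Cover-up at x = 1: A = 1/(1² + 8) = 1/9. Then B = -A = -1/9, C = -A·(0 + 1) = -1/9
Result: (1/9)/(x - 1) - ((1/9)x + 1/9)/(x² + 8)


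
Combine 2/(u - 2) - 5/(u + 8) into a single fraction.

Common denominator (u - 2)(u + 8). Numerator: 2(u + 8) - 5(u - 2) = (2u + 16) - (5u - 10) = -3u + 26
Result: (-3u + 26)/[(u - 2)(u + 8)]


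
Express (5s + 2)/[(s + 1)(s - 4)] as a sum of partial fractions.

At s=-1: A = (5·(-1) + 2)/(-1 - 4) = 3/5. At s=4: B = (5·4 + 2)/(4 + 1) = 22/5
Result: (3/5)/(s + 1) + (22/5)/(s - 4)


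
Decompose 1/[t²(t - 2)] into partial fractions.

Cover-up at t=2: γ = 1/(2 - 0)² = 1/4. Cover-up at t=0: β = 1/(0 - 2) = -1/2. Comparing t² coeff: α = -γ = -1/4
Result: (-1/4)/t - (1/2)/t² + (1/4)/(t - 2)


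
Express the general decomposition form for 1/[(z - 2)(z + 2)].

Distinct linear factors: A/(z - 2) + B/(z + 2)


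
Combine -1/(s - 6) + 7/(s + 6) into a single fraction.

Common denominator (s - 6)(s + 6). Numerator: -1(s + 6) + 7(s - 6) = (-s - 6) + (7s - 42) = 6s - 48
Result: (6s - 48)/[(s - 6)(s + 6)]


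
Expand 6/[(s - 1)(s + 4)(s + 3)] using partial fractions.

Using cover-up method: A = 3/10, B = 6/5, C = -3/2
Result: (3/10)/(s - 1) + (6/5)/(s + 4) - (3/2)/(s + 3)


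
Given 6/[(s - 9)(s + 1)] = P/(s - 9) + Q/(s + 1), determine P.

Cover-up at s = 9: P = 6/(9 + 1) = 6/10 = 3/5


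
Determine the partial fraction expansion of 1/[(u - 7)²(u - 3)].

Cover-up at u=3: C = 1/(3 - 7)² = 1/16. Cover-up at u=7: B = 1/(7 - 3) = 1/4. Comparing u² coeff: A = -C = -1/16
Result: (-1/16)/(u - 7) + (1/4)/(u - 7)² + (1/16)/(u - 3)


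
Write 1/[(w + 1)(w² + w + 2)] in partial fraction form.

Cover-up at w = -1: P = 1/((-1)² + 1·(-1) + 2) = 1/2. Then Q = -P = -1/2, R = -P·(1 - 1) = 0
Result: (1/2)/(w + 1) - ((1/2)w)/(w² + w + 2)


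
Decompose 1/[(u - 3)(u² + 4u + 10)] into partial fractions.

Cover-up at u = 3: P = 1/(3² + 4·3 + 10) = 1/31. Then Q = -P = -1/31, R = -P·(4 + 3) = -7/31
Result: (1/31)/(u - 3) - ((1/31)u + 7/31)/(u² + 4u + 10)


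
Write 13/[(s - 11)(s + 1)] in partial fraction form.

13/(s - 11)(s + 1) = P/(s - 11) + Q/(s + 1). P = 13/(11 + 1) = 13/12, Q = 13/(-1 - 11) = -13/12
Result: (13/12)/(s - 11) - (13/12)/(s + 1)


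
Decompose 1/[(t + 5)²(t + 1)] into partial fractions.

Cover-up at t=-1: C = 1/(-1 + 5)² = 1/16. Cover-up at t=-5: B = 1/(-5 + 1) = -1/4. Comparing t² coeff: A = -C = -1/16
Result: (-1/16)/(t + 5) - (1/4)/(t + 5)² + (1/16)/(t + 1)


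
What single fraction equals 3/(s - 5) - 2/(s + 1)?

Common denominator (s - 5)(s + 1). Numerator: 3(s + 1) - 2(s - 5) = (3s + 3) - (2s - 10) = s + 13
Result: (s + 13)/[(s - 5)(s + 1)]


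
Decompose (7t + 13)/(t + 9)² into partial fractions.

(7t + 13) = A(t + 9) + B. At t = -9: B = 7·(-9) + 13 = -50. Coeff of t: A = 7
Result: 7/(t + 9) - 50/(t + 9)²


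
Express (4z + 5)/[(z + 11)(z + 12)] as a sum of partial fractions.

At z=-11: α = (4·(-11) + 5)/(-11 + 12) = -39. At z=-12: β = (4·(-12) + 5)/(-12 + 11) = 43
Result: -39/(z + 11) + 43/(z + 12)


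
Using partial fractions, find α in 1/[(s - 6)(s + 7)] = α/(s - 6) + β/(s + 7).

Cover-up at s = 6: α = 1/(6 + 7) = 1/13


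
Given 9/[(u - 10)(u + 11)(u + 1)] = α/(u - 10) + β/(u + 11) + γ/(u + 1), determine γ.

Cover-up at u = -1: γ = 9/[(-1 - 10)(-1 + 11)] = 9/[(-11)(10)] = -9/110


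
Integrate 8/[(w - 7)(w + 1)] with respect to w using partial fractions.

Decompose: 8/[(w - 7)(w + 1)] = 1/(w - 7) - 1/(w + 1). Integrate each term: ln|(w - 7)| - ln|(w + 1)| + C


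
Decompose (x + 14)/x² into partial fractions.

(x + 14) = Ax + B. At x = 0: B = 1·0 + 14 = 14. Coeff of x: A = 1
Result: 1/x + 14/x²


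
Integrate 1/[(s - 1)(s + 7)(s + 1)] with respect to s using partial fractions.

Cover-up: A = 1/16, B = 1/48, C = -1/12. Decomposition: (1/16)/(s - 1) + (1/48)/(s + 7) - (1/12)/(s + 1). Integrate each term: (1/16) ln|(s - 1)| + (1/48) ln|(s + 7)| - (1/12) ln|(s + 1)| + C


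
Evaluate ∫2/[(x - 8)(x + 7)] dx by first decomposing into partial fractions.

Decompose: 2/[(x - 8)(x + 7)] = (2/15)/(x - 8) - (2/15)/(x + 7). Integrate each term: (2/15) ln|(x - 8)| - (2/15) ln|(x + 7)| + C


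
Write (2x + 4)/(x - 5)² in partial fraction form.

(2x + 4) = α(x - 5) + β. At x = 5: β = 2·5 + 4 = 14. Coeff of x: α = 2
Result: 2/(x - 5) + 14/(x - 5)²


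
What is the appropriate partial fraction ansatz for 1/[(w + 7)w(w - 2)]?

Three distinct linear factors: A/(w + 7) + B/w + C/(w - 2)


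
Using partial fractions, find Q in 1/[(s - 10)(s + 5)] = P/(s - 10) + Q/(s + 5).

Cover-up at s = -5: Q = 1/(-5 - 10) = -1/15


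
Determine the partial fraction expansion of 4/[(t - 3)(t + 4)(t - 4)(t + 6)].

Using Heaviside cover-up: (-4/63)/(t - 3) + (1/28)/(t + 4) + (1/20)/(t - 4) - (1/45)/(t + 6)


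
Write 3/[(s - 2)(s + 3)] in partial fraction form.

3/(s - 2)(s + 3) = A/(s - 2) + B/(s + 3). A = 3/(2 + 3) = 3/5, B = 3/(-3 - 2) = -3/5
Result: (3/5)/(s - 2) - (3/5)/(s + 3)


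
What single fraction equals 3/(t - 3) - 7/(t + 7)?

Common denominator (t - 3)(t + 7). Numerator: 3(t + 7) - 7(t - 3) = (3t + 21) - (7t - 21) = -4t + 42
Result: (-4t + 42)/[(t - 3)(t + 7)]


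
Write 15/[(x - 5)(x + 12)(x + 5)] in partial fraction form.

Using cover-up method: A = 3/34, B = 15/119, C = -3/14
Result: (3/34)/(x - 5) + (15/119)/(x + 12) - (3/14)/(x + 5)


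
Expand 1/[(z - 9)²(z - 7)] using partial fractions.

Cover-up at z=7: C = 1/(7 - 9)² = 1/4. Cover-up at z=9: B = 1/(9 - 7) = 1/2. Comparing z² coeff: A = -C = -1/4
Result: (-1/4)/(z - 9) + (1/2)/(z - 9)² + (1/4)/(z - 7)


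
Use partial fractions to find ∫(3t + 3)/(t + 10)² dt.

Decompose: P = 3, Q = 3·(-10) + 3 = -27, so (3t + 3)/(t + 10)² = 3/(t + 10) - 27/(t + 10)². Integrate: ∫ P/(t + 10) dt = 3 ln|(t + 10)|; ∫ Q/(t + 10)² dt = 27/(t + 10). Sum: 3 ln|(t + 10)| + 27/(t + 10) + C


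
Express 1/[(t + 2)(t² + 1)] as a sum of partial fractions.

Cover-up at t = -2: α = 1/((-2)² + 1) = 1/5. Then β = -α = -1/5, γ = -α·(0 - 2) = 2/5
Result: (1/5)/(t + 2) - ((1/5)t - 2/5)/(t² + 1)


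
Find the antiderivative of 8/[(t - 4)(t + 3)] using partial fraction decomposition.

Decompose: 8/[(t - 4)(t + 3)] = (8/7)/(t - 4) - (8/7)/(t + 3). Integrate each term: (8/7) ln|(t - 4)| - (8/7) ln|(t + 3)| + C


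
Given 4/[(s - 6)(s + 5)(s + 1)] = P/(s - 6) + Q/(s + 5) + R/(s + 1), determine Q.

Cover-up at s = -5: Q = 4/[(-5 - 6)(-5 + 1)] = 4/[(-11)(-4)] = 4/44 = 1/11


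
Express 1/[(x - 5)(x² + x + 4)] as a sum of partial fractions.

Cover-up at x = 5: P = 1/(5² + 1·5 + 4) = 1/34. Then Q = -P = -1/34, R = -P·(1 + 5) = -3/17
Result: (1/34)/(x - 5) - ((1/34)x + 3/17)/(x² + x + 4)


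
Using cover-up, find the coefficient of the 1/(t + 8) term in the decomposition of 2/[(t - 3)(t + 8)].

Cover (t + 8), set t=-8: 2/((t - 3) at t=-8) = 2/(-11) = -2/11


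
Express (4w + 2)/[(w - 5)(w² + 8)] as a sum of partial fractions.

At w=5: α = (4·5 + 2)/(5² + 8) = 2/3. β = -α = -2/3, γ = 4 - 5·α = 2/3
Result: (2/3)/(w - 5) - ((2/3)w - 2/3)/(w² + 8)


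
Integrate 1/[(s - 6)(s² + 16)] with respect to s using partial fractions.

Cover-up at s=6: A = 1/(6²+16) = 1/52. Coeff matching: B = -1/52, C = -3/26. Decomposition: (1/52)/(s - 6) - ((1/52)s + 3/26)/(s² + 16). Integrate: linear → ln, quadratic → (1/2)ln + arctan: (1/52) ln|(s - 6)| - (1/104) ln(s² + 16) - (3/104) arctan(s/4) + C


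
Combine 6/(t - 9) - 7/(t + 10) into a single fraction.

Common denominator (t - 9)(t + 10). Numerator: 6(t + 10) - 7(t - 9) = (6t + 60) - (7t - 63) = -t + 123
Result: (-t + 123)/[(t - 9)(t + 10)]


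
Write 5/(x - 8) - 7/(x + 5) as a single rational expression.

Common denominator (x - 8)(x + 5). Numerator: 5(x + 5) - 7(x - 8) = (5x + 25) - (7x - 56) = -2x + 81
Result: (-2x + 81)/[(x - 8)(x + 5)]


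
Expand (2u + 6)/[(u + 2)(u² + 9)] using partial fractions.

At u=-2: α = (2·(-2) + 6)/((-2)² + 9) = 2/13. β = -α = -2/13, γ = 2 - (-2)·α = 30/13
Result: (2/13)/(u + 2) - ((2/13)u - 30/13)/(u² + 9)


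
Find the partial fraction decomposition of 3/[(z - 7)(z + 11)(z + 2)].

Using cover-up method: α = 1/54, β = 1/54, γ = -1/27
Result: (1/54)/(z - 7) + (1/54)/(z + 11) - (1/27)/(z + 2)


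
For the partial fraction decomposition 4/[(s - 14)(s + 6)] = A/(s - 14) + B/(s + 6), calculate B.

Cover-up at s = -6: B = 4/(-6 - 14) = -4/20 = -1/5


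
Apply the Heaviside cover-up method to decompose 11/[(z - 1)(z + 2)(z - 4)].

Cover (z - 1), z=1: A = 11/[(1 + 2)(1 - 4)] = -11/9. Cover (z + 2), z=-2: B = 11/[(-2 - 1)(-2 - 4)] = 11/18. Cover (z - 4), z=4: C = 11/[(4 - 1)(4 + 2)] = 11/18.
Result: (-11/9)/(z - 1) + (11/18)/(z + 2) + (11/18)/(z - 4)


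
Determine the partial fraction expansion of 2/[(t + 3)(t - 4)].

2/(t + 3)(t - 4) = α/(t + 3) + β/(t - 4). α = 2/(-3 - 4) = -2/7, β = 2/(4 + 3) = 2/7
Result: (-2/7)/(t + 3) + (2/7)/(t - 4)


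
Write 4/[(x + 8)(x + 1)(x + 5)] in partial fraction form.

Using cover-up method: A = 4/21, B = 1/7, C = -1/3
Result: (4/21)/(x + 8) + (1/7)/(x + 1) - (1/3)/(x + 5)


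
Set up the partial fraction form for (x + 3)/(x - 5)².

Repeated linear factor: A/(x - 5) + B/(x - 5)²


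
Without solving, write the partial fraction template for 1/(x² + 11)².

Repeated quadratic factor: (αx + β)/(x² + 11) + (γx + δ)/(x² + 11)²


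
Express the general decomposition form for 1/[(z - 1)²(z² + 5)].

Repeated linear + quadratic: P/(z - 1) + Q/(z - 1)² + (Rz + S)/(z² + 5)


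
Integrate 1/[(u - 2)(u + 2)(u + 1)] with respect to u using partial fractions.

Cover-up: P = 1/12, Q = 1/4, R = -1/3. Decomposition: (1/12)/(u - 2) + (1/4)/(u + 2) - (1/3)/(u + 1). Integrate each term: (1/12) ln|(u - 2)| + (1/4) ln|(u + 2)| - (1/3) ln|(u + 1)| + C


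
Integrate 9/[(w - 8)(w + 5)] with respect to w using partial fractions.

Decompose: 9/[(w - 8)(w + 5)] = (9/13)/(w - 8) - (9/13)/(w + 5). Integrate each term: (9/13) ln|(w - 8)| - (9/13) ln|(w + 5)| + C


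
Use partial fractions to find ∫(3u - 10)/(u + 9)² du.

Decompose: α = 3, β = 3·(-9) - 10 = -37, so (3u - 10)/(u + 9)² = 3/(u + 9) - 37/(u + 9)². Integrate: ∫ α/(u + 9) du = 3 ln|(u + 9)|; ∫ β/(u + 9)² du = 37/(u + 9). Sum: 3 ln|(u + 9)| + 37/(u + 9) + C


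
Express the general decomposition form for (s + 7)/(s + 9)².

Repeated linear factor: α/(s + 9) + β/(s + 9)²


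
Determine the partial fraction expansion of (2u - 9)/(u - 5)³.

(2u - 9) = P(u - 5)² + Q(u - 5) + R. At u = 5: R = 2·5 - 9 = 1. Coefficients: P = 0, Q = 2
Result: 2/(u - 5)² + 1/(u - 5)³


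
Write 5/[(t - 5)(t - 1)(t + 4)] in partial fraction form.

Using cover-up method: A = 5/36, B = -1/4, C = 1/9
Result: (5/36)/(t - 5) - (1/4)/(t - 1) + (1/9)/(t + 4)


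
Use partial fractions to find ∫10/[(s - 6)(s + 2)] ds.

Decompose: 10/[(s - 6)(s + 2)] = (5/4)/(s - 6) - (5/4)/(s + 2). Integrate each term: (5/4) ln|(s - 6)| - (5/4) ln|(s + 2)| + C


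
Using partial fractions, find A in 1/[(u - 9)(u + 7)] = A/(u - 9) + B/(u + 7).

Cover-up at u = 9: A = 1/(9 + 7) = 1/16


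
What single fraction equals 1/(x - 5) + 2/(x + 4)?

Common denominator (x - 5)(x + 4). Numerator: 1(x + 4) + 2(x - 5) = (x + 4) + (2x - 10) = 3x - 6
Result: (3x - 6)/[(x - 5)(x + 4)]


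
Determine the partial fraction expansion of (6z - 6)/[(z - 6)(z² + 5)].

At z=6: A = (6·6 - 6)/(6² + 5) = 30/41. B = -A = -30/41, C = 6 - 6·A = 66/41
Result: (30/41)/(z - 6) - ((30/41)z - 66/41)/(z² + 5)


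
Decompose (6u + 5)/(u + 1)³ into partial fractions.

(6u + 5) = P(u + 1)² + Q(u + 1) + R. At u = -1: R = 6·(-1) + 5 = -1. Coefficients: P = 0, Q = 6
Result: 6/(u + 1)² - 1/(u + 1)³


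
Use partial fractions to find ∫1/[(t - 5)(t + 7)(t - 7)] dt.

Cover-up: A = -1/24, B = 1/168, C = 1/28. Decomposition: (-1/24)/(t - 5) + (1/168)/(t + 7) + (1/28)/(t - 7). Integrate each term: (-1/24) ln|(t - 5)| + (1/168) ln|(t + 7)| + (1/28) ln|(t - 7)| + C


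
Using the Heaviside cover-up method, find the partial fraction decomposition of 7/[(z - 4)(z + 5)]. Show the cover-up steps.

Cover (z - 4): set z=4, get A = 7/(4 + 5) = 7/9. Cover (z + 5): set z=-5, get B = 7/(-5 - 4) = -7/9.
Result: (7/9)/(z - 4) - (7/9)/(z + 5)


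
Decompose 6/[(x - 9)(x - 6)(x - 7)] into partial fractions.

Using cover-up method: A = 1, B = 2, C = -3
Result: 1/(x - 9) + 2/(x - 6) - 3/(x - 7)


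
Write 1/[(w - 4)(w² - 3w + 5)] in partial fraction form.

Cover-up at w = 4: P = 1/(4² - 3·4 + 5) = 1/9. Then Q = -P = -1/9, R = -P·(-3 + 4) = -1/9
Result: (1/9)/(w - 4) - ((1/9)w + 1/9)/(w² - 3w + 5)


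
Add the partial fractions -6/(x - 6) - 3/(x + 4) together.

Common denominator (x - 6)(x + 4). Numerator: -6(x + 4) - 3(x - 6) = (-6x - 24) - (3x - 18) = -9x - 6
Result: (-9x - 6)/[(x - 6)(x + 4)]


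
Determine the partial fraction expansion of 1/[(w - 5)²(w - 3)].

Cover-up at w=3: C = 1/(3 - 5)² = 1/4. Cover-up at w=5: B = 1/(5 - 3) = 1/2. Comparing w² coeff: A = -C = -1/4
Result: (-1/4)/(w - 5) + (1/2)/(w - 5)² + (1/4)/(w - 3)


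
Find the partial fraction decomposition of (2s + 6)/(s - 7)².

(2s + 6) = A(s - 7) + B. At s = 7: B = 2·7 + 6 = 20. Coeff of s: A = 2
Result: 2/(s - 7) + 20/(s - 7)²


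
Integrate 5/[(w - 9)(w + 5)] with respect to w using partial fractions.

Decompose: 5/[(w - 9)(w + 5)] = (5/14)/(w - 9) - (5/14)/(w + 5). Integrate each term: (5/14) ln|(w - 9)| - (5/14) ln|(w + 5)| + C


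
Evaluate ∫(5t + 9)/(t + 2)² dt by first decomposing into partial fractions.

Decompose: A = 5, B = 5·(-2) + 9 = -1, so (5t + 9)/(t + 2)² = 5/(t + 2) - 1/(t + 2)². Integrate: ∫ A/(t + 2) dt = 5 ln|(t + 2)|; ∫ B/(t + 2)² dt = 1/(t + 2). Sum: 5 ln|(t + 2)| + 1/(t + 2) + C


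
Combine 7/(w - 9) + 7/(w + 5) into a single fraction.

Common denominator (w - 9)(w + 5). Numerator: 7(w + 5) + 7(w - 9) = (7w + 35) + (7w - 63) = 14w - 28
Result: (14w - 28)/[(w - 9)(w + 5)]


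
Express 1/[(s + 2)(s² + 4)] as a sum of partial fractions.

Cover-up at s = -2: α = 1/((-2)² + 4) = 1/8. Then β = -α = -1/8, γ = -α·(0 - 2) = 1/4
Result: (1/8)/(s + 2) - ((1/8)s - 1/4)/(s² + 4)


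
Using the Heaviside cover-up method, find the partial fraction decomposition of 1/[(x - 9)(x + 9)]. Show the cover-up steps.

Cover (x - 9): set x=9, get P = 1/(9 + 9) = 1/18. Cover (x + 9): set x=-9, get Q = 1/(-9 - 9) = -1/18.
Result: (1/18)/(x - 9) - (1/18)/(x + 9)


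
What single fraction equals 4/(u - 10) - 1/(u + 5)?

Common denominator (u - 10)(u + 5). Numerator: 4(u + 5) - 1(u - 10) = (4u + 20) - (u - 10) = 3u + 30
Result: (3u + 30)/[(u - 10)(u + 5)]


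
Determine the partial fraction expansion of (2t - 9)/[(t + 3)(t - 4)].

At t=-3: P = (2·(-3) - 9)/(-3 - 4) = 15/7. At t=4: Q = (2·4 - 9)/(4 + 3) = -1/7
Result: (15/7)/(t + 3) - (1/7)/(t - 4)


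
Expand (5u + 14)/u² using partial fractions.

(5u + 14) = Pu + Q. At u = 0: Q = 5·0 + 14 = 14. Coeff of u: P = 5
Result: 5/u + 14/u²


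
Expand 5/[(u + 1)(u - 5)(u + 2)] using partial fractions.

Using cover-up method: P = -5/6, Q = 5/42, R = 5/7
Result: (-5/6)/(u + 1) + (5/42)/(u - 5) + (5/7)/(u + 2)


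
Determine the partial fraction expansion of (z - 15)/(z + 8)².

(z - 15) = A(z + 8) + B. At z = -8: B = 1·(-8) - 15 = -23. Coeff of z: A = 1
Result: 1/(z + 8) - 23/(z + 8)²


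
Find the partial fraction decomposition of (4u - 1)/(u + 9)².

(4u - 1) = P(u + 9) + Q. At u = -9: Q = 4·(-9) - 1 = -37. Coeff of u: P = 4
Result: 4/(u + 9) - 37/(u + 9)²


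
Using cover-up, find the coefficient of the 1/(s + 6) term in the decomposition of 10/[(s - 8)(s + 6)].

Cover (s + 6), set s=-6: 10/((s - 8) at s=-6) = 10/(-14) = -5/7


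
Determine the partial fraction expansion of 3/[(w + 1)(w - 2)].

3/(w + 1)(w - 2) = P/(w + 1) + Q/(w - 2). P = 3/(-1 - 2) = -1, Q = 3/(2 + 1) = 1
Result: -1/(w + 1) + 1/(w - 2)


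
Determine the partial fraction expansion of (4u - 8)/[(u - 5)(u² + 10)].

At u=5: P = (4·5 - 8)/(5² + 10) = 12/35. Q = -P = -12/35, R = 4 - 5·P = 16/7
Result: (12/35)/(u - 5) - ((12/35)u - 16/7)/(u² + 10)


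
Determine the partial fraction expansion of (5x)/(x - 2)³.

(5x) = P(x - 2)² + Q(x - 2) + R. At x = 2: R = 5·2 + 0 = 10. Coefficients: P = 0, Q = 5
Result: 5/(x - 2)² + 10/(x - 2)³


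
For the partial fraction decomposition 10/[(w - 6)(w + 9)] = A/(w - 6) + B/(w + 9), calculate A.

Cover-up at w = 6: A = 10/(6 + 9) = 10/15 = 2/3


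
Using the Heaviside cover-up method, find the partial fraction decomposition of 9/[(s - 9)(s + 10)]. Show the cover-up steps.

Cover (s - 9): set s=9, get A = 9/(9 + 10) = 9/19. Cover (s + 10): set s=-10, get B = 9/(-10 - 9) = -9/19.
Result: (9/19)/(s - 9) - (9/19)/(s + 10)


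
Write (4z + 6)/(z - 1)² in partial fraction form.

(4z + 6) = α(z - 1) + β. At z = 1: β = 4·1 + 6 = 10. Coeff of z: α = 4
Result: 4/(z - 1) + 10/(z - 1)²


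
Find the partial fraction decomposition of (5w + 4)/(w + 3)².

(5w + 4) = α(w + 3) + β. At w = -3: β = 5·(-3) + 4 = -11. Coeff of w: α = 5
Result: 5/(w + 3) - 11/(w + 3)²


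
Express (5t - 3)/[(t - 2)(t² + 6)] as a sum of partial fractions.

At t=2: A = (5·2 - 3)/(2² + 6) = 7/10. B = -A = -7/10, C = 5 - 2·A = 18/5
Result: (7/10)/(t - 2) - ((7/10)t - 18/5)/(t² + 6)


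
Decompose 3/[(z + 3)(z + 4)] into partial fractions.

3/(z + 3)(z + 4) = P/(z + 3) + Q/(z + 4). P = 3/(-3 + 4) = 3, Q = 3/(-4 + 3) = -3
Result: 3/(z + 3) - 3/(z + 4)


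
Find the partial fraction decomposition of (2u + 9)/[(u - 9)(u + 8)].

At u=9: α = (2·9 + 9)/(9 + 8) = 27/17. At u=-8: β = (2·(-8) + 9)/(-8 - 9) = 7/17
Result: (27/17)/(u - 9) + (7/17)/(u + 8)


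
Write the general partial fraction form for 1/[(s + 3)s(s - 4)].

Three distinct linear factors: A/(s + 3) + B/s + C/(s - 4)


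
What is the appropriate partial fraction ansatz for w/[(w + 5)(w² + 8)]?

Linear + irreducible quadratic: A/(w + 5) + (Bw + C)/(w² + 8)


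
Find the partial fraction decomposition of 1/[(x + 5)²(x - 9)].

Cover-up at x=9: γ = 1/(9 + 5)² = 1/196. Cover-up at x=-5: β = 1/(-5 - 9) = -1/14. Comparing x² coeff: α = -γ = -1/196
Result: (-1/196)/(x + 5) - (1/14)/(x + 5)² + (1/196)/(x - 9)


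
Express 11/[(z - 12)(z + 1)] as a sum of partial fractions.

11/(z - 12)(z + 1) = P/(z - 12) + Q/(z + 1). P = 11/(12 + 1) = 11/13, Q = 11/(-1 - 12) = -11/13
Result: (11/13)/(z - 12) - (11/13)/(z + 1)


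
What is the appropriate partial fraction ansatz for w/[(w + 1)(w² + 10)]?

Linear + irreducible quadratic: P/(w + 1) + (Qw + R)/(w² + 10)


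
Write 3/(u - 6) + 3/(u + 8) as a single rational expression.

Common denominator (u - 6)(u + 8). Numerator: 3(u + 8) + 3(u - 6) = (3u + 24) + (3u - 18) = 6u + 6
Result: (6u + 6)/[(u - 6)(u + 8)]


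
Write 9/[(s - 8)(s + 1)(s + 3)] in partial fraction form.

Using cover-up method: α = 1/11, β = -1/2, γ = 9/22
Result: (1/11)/(s - 8) - (1/2)/(s + 1) + (9/22)/(s + 3)


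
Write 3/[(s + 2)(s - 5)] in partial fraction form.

3/(s + 2)(s - 5) = α/(s + 2) + β/(s - 5). α = 3/(-2 - 5) = -3/7, β = 3/(5 + 2) = 3/7
Result: (-3/7)/(s + 2) + (3/7)/(s - 5)


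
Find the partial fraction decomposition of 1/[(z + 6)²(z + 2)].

Cover-up at z=-2: γ = 1/(-2 + 6)² = 1/16. Cover-up at z=-6: β = 1/(-6 + 2) = -1/4. Comparing z² coeff: α = -γ = -1/16
Result: (-1/16)/(z + 6) - (1/4)/(z + 6)² + (1/16)/(z + 2)


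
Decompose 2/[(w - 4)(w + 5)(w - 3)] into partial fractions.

Using cover-up method: P = 2/9, Q = 1/36, R = -1/4
Result: (2/9)/(w - 4) + (1/36)/(w + 5) - (1/4)/(w - 3)


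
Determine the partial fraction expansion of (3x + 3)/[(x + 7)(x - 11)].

At x=-7: α = (3·(-7) + 3)/(-7 - 11) = 1. At x=11: β = (3·11 + 3)/(11 + 7) = 2
Result: 1/(x + 7) + 2/(x - 11)


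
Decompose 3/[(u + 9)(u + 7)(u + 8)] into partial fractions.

Using cover-up method: A = 3/2, B = 3/2, C = -3
Result: (3/2)/(u + 9) + (3/2)/(u + 7) - 3/(u + 8)


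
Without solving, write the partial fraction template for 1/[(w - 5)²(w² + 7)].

Repeated linear + quadratic: A/(w - 5) + B/(w - 5)² + (Cw + D)/(w² + 7)


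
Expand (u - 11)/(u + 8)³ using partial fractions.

(u - 11) = α(u + 8)² + β(u + 8) + γ. At u = -8: γ = 1·(-8) - 11 = -19. Coefficients: α = 0, β = 1
Result: 1/(u + 8)² - 19/(u + 8)³


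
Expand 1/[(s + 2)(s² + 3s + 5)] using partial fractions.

Cover-up at s = -2: α = 1/((-2)² + 3·(-2) + 5) = 1/3. Then β = -α = -1/3, γ = -α·(3 - 2) = -1/3
Result: (1/3)/(s + 2) - ((1/3)s + 1/3)/(s² + 3s + 5)


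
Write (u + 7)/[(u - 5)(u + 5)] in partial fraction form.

At u=5: P = (1·5 + 7)/(5 + 5) = 6/5. At u=-5: Q = (1·(-5) + 7)/(-5 - 5) = -1/5
Result: (6/5)/(u - 5) - (1/5)/(u + 5)


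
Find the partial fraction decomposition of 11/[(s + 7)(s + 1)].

11/(s + 7)(s + 1) = P/(s + 7) + Q/(s + 1). P = 11/(-7 + 1) = -11/6, Q = 11/(-1 + 7) = 11/6
Result: (-11/6)/(s + 7) + (11/6)/(s + 1)


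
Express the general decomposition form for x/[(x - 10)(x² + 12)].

Linear + irreducible quadratic: A/(x - 10) + (Bx + C)/(x² + 12)


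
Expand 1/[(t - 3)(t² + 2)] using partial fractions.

Cover-up at t = 3: P = 1/(3² + 2) = 1/11. Then Q = -P = -1/11, R = -P·(0 + 3) = -3/11
Result: (1/11)/(t - 3) - ((1/11)t + 3/11)/(t² + 2)


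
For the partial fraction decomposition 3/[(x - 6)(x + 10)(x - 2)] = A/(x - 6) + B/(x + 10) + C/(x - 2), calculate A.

Cover-up at x = 6: A = 3/[(6 + 10)(6 - 2)] = 3/[(16)(4)] = 3/64


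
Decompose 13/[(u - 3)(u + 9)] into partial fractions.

13/(u - 3)(u + 9) = A/(u - 3) + B/(u + 9). A = 13/(3 + 9) = 13/12, B = 13/(-9 - 3) = -13/12
Result: (13/12)/(u - 3) - (13/12)/(u + 9)


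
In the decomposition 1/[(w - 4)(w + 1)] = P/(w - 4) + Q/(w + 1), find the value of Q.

Cover-up at w = -1: Q = 1/(-1 - 4) = -1/5


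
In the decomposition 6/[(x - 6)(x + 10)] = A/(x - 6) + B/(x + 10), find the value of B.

Cover-up at x = -10: B = 6/(-10 - 6) = -6/16 = -3/8


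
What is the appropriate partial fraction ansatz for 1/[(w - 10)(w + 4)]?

Distinct linear factors: P/(w - 10) + Q/(w + 4)


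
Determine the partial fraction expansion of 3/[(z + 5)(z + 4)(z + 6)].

Using cover-up method: P = -3, Q = 3/2, R = 3/2
Result: -3/(z + 5) + (3/2)/(z + 4) + (3/2)/(z + 6)


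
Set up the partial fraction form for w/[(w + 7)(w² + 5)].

Linear + irreducible quadratic: A/(w + 7) + (Bw + C)/(w² + 5)


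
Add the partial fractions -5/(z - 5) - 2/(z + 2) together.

Common denominator (z - 5)(z + 2). Numerator: -5(z + 2) - 2(z - 5) = (-5z - 10) - (2z - 10) = -7z
Result: (-7z)/[(z - 5)(z + 2)]


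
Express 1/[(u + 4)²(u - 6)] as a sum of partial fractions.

Cover-up at u=6: C = 1/(6 + 4)² = 1/100. Cover-up at u=-4: B = 1/(-4 - 6) = -1/10. Comparing u² coeff: A = -C = -1/100
Result: (-1/100)/(u + 4) - (1/10)/(u + 4)² + (1/100)/(u - 6)


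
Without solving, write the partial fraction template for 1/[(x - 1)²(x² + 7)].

Repeated linear + quadratic: α/(x - 1) + β/(x - 1)² + (γx + δ)/(x² + 7)


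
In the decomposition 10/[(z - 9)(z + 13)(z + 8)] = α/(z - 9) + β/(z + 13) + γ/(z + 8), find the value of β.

Cover-up at z = -13: β = 10/[(-13 - 9)(-13 + 8)] = 10/[(-22)(-5)] = 10/110 = 1/11


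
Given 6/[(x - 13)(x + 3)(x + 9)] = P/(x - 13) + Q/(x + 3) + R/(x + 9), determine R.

Cover-up at x = -9: R = 6/[(-9 - 13)(-9 + 3)] = 6/[(-22)(-6)] = 6/132 = 1/22


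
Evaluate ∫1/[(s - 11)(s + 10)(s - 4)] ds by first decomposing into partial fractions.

Cover-up: α = 1/147, β = 1/294, γ = -1/98. Decomposition: (1/147)/(s - 11) + (1/294)/(s + 10) - (1/98)/(s - 4). Integrate each term: (1/147) ln|(s - 11)| + (1/294) ln|(s + 10)| - (1/98) ln|(s - 4)| + C


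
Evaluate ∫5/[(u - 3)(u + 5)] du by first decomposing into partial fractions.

Decompose: 5/[(u - 3)(u + 5)] = (5/8)/(u - 3) - (5/8)/(u + 5). Integrate each term: (5/8) ln|(u - 3)| - (5/8) ln|(u + 5)| + C


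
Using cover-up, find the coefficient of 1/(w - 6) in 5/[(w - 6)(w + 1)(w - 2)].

Cover (w - 6), set w=6: 5/[(6 + 1)(6 - 2)] = 5/28


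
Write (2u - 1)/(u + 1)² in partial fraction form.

(2u - 1) = P(u + 1) + Q. At u = -1: Q = 2·(-1) - 1 = -3. Coeff of u: P = 2
Result: 2/(u + 1) - 3/(u + 1)²


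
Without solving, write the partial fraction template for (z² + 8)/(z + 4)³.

Repeated linear factor (power 3): P/(z + 4) + Q/(z + 4)² + R/(z + 4)³


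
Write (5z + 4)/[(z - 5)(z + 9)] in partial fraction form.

At z=5: A = (5·5 + 4)/(5 + 9) = 29/14. At z=-9: B = (5·(-9) + 4)/(-9 - 5) = 41/14
Result: (29/14)/(z - 5) + (41/14)/(z + 9)


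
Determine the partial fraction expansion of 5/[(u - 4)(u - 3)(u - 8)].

Using cover-up method: P = -5/4, Q = 1, R = 1/4
Result: (-5/4)/(u - 4) + 1/(u - 3) + (1/4)/(u - 8)


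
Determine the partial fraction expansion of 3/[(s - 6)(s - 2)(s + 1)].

Using cover-up method: α = 3/28, β = -1/4, γ = 1/7
Result: (3/28)/(s - 6) - (1/4)/(s - 2) + (1/7)/(s + 1)


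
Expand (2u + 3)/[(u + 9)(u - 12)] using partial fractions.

At u=-9: A = (2·(-9) + 3)/(-9 - 12) = 5/7. At u=12: B = (2·12 + 3)/(12 + 9) = 9/7
Result: (5/7)/(u + 9) + (9/7)/(u - 12)


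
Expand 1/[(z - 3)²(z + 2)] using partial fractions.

Cover-up at z=-2: C = 1/(-2 - 3)² = 1/25. Cover-up at z=3: B = 1/(3 + 2) = 1/5. Comparing z² coeff: A = -C = -1/25
Result: (-1/25)/(z - 3) + (1/5)/(z - 3)² + (1/25)/(z + 2)


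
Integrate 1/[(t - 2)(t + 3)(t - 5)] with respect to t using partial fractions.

Cover-up: A = -1/15, B = 1/40, C = 1/24. Decomposition: (-1/15)/(t - 2) + (1/40)/(t + 3) + (1/24)/(t - 5). Integrate each term: (-1/15) ln|(t - 2)| + (1/40) ln|(t + 3)| + (1/24) ln|(t - 5)| + C


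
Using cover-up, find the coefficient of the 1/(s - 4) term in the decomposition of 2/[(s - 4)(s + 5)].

Cover (s - 4), set s=4: 2/((s + 5) at s=4) = 2/(9) = 2/9


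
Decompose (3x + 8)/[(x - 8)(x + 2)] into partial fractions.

At x=8: α = (3·8 + 8)/(8 + 2) = 16/5. At x=-2: β = (3·(-2) + 8)/(-2 - 8) = -1/5
Result: (16/5)/(x - 8) - (1/5)/(x + 2)


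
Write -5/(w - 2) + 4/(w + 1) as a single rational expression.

Common denominator (w - 2)(w + 1). Numerator: -5(w + 1) + 4(w - 2) = (-5w - 5) + (4w - 8) = -w - 13
Result: (-w - 13)/[(w - 2)(w + 1)]


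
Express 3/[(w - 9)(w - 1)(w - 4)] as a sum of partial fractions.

Using cover-up method: α = 3/40, β = 1/8, γ = -1/5
Result: (3/40)/(w - 9) + (1/8)/(w - 1) - (1/5)/(w - 4)


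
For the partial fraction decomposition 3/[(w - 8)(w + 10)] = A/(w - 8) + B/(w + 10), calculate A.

Cover-up at w = 8: A = 3/(8 + 10) = 3/18 = 1/6


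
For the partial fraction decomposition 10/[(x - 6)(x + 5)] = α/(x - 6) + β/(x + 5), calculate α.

Cover-up at x = 6: α = 10/(6 + 5) = 10/11


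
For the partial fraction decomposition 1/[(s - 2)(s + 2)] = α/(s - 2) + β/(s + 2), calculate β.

Cover-up at s = -2: β = 1/(-2 - 2) = -1/4


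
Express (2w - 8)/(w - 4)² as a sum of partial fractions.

(2w - 8) = P(w - 4) + Q. At w = 4: Q = 2·4 - 8 = 0. Coeff of w: P = 2
Result: 2/(w - 4)


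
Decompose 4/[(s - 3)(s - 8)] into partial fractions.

4/(s - 3)(s - 8) = P/(s - 3) + Q/(s - 8). P = 4/(3 - 8) = -4/5, Q = 4/(8 - 3) = 4/5
Result: (-4/5)/(s - 3) + (4/5)/(s - 8)


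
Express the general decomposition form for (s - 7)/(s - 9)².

Repeated linear factor: α/(s - 9) + β/(s - 9)²


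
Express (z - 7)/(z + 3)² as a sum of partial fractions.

(z - 7) = α(z + 3) + β. At z = -3: β = 1·(-3) - 7 = -10. Coeff of z: α = 1
Result: 1/(z + 3) - 10/(z + 3)²


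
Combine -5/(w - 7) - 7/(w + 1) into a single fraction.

Common denominator (w - 7)(w + 1). Numerator: -5(w + 1) - 7(w - 7) = (-5w - 5) - (7w - 49) = -12w + 44
Result: (-12w + 44)/[(w - 7)(w + 1)]


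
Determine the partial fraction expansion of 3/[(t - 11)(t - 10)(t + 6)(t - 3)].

Using Heaviside cover-up: (3/136)/(t - 11) - (3/112)/(t - 10) - (1/816)/(t + 6) + (1/168)/(t - 3)


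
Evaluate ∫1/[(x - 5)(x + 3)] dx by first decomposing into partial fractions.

Decompose: 1/[(x - 5)(x + 3)] = (1/8)/(x - 5) - (1/8)/(x + 3). Integrate each term: (1/8) ln|(x - 5)| - (1/8) ln|(x + 3)| + C


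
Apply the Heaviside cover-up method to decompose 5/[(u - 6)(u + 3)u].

Cover (u - 6), u=6: α = 5/[(6 + 3)(6 - 0)] = 5/54. Cover (u + 3), u=-3: β = 5/[(-3 - 6)(-3 - 0)] = 5/27. Cover u, u=0: γ = 5/[(0 - 6)(0 + 3)] = -5/18.
Result: (5/54)/(u - 6) + (5/27)/(u + 3) - (5/18)/u


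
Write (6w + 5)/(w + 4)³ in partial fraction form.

(6w + 5) = A(w + 4)² + B(w + 4) + C. At w = -4: C = 6·(-4) + 5 = -19. Coefficients: A = 0, B = 6
Result: 6/(w + 4)² - 19/(w + 4)³


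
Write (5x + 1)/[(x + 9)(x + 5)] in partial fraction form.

At x=-9: A = (5·(-9) + 1)/(-9 + 5) = 11. At x=-5: B = (5·(-5) + 1)/(-5 + 9) = -6
Result: 11/(x + 9) - 6/(x + 5)


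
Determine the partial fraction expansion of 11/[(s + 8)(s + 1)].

11/(s + 8)(s + 1) = α/(s + 8) + β/(s + 1). α = 11/(-8 + 1) = -11/7, β = 11/(-1 + 8) = 11/7
Result: (-11/7)/(s + 8) + (11/7)/(s + 1)


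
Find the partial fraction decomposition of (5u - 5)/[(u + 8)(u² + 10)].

At u=-8: P = (5·(-8) - 5)/((-8)² + 10) = -45/74. Q = -P = 45/74, R = 5 - (-8)·P = 5/37
Result: (-45/74)/(u + 8) + ((45/74)u + 5/37)/(u² + 10)


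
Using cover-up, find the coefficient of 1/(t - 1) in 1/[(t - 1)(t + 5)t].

Cover (t - 1), set t=1: 1/[(1 + 5)(1 - 0)] = 1/6


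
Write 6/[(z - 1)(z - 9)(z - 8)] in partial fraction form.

Using cover-up method: A = 3/28, B = 3/4, C = -6/7
Result: (3/28)/(z - 1) + (3/4)/(z - 9) - (6/7)/(z - 8)


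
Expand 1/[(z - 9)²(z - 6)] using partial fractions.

Cover-up at z=6: R = 1/(6 - 9)² = 1/9. Cover-up at z=9: Q = 1/(9 - 6) = 1/3. Comparing z² coeff: P = -R = -1/9
Result: (-1/9)/(z - 9) + (1/3)/(z - 9)² + (1/9)/(z - 6)


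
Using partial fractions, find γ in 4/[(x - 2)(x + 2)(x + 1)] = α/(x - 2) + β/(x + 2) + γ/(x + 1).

Cover-up at x = -1: γ = 4/[(-1 - 2)(-1 + 2)] = 4/[(-3)(1)] = -4/3


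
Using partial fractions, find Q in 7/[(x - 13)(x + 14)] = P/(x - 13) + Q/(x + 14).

Cover-up at x = -14: Q = 7/(-14 - 13) = -7/27


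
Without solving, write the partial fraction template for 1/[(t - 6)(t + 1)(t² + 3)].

Two linear + quadratic: A/(t - 6) + B/(t + 1) + (Ct + D)/(t² + 3)


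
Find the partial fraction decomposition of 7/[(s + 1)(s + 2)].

7/(s + 1)(s + 2) = P/(s + 1) + Q/(s + 2). P = 7/(-1 + 2) = 7, Q = 7/(-2 + 1) = -7
Result: 7/(s + 1) - 7/(s + 2)


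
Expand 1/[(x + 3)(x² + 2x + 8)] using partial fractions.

Cover-up at x = -3: α = 1/((-3)² + 2·(-3) + 8) = 1/11. Then β = -α = -1/11, γ = -α·(2 - 3) = 1/11
Result: (1/11)/(x + 3) - ((1/11)x - 1/11)/(x² + 2x + 8)


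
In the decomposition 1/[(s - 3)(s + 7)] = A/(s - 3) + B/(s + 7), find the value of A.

Cover-up at s = 3: A = 1/(3 + 7) = 1/10


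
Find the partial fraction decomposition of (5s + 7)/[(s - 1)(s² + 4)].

At s=1: α = (5·1 + 7)/(1² + 4) = 12/5. β = -α = -12/5, γ = 5 - 1·α = 13/5
Result: (12/5)/(s - 1) - ((12/5)s - 13/5)/(s² + 4)


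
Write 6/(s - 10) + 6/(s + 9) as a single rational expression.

Common denominator (s - 10)(s + 9). Numerator: 6(s + 9) + 6(s - 10) = (6s + 54) + (6s - 60) = 12s - 6
Result: (12s - 6)/[(s - 10)(s + 9)]


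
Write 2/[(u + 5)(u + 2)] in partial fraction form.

2/(u + 5)(u + 2) = A/(u + 5) + B/(u + 2). A = 2/(-5 + 2) = -2/3, B = 2/(-2 + 5) = 2/3
Result: (-2/3)/(u + 5) + (2/3)/(u + 2)


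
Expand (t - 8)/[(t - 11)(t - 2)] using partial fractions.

At t=11: P = (1·11 - 8)/(11 - 2) = 1/3. At t=2: Q = (1·2 - 8)/(2 - 11) = 2/3
Result: (1/3)/(t - 11) + (2/3)/(t - 2)


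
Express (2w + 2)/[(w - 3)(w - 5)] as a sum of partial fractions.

At w=3: P = (2·3 + 2)/(3 - 5) = -4. At w=5: Q = (2·5 + 2)/(5 - 3) = 6
Result: -4/(w - 3) + 6/(w - 5)


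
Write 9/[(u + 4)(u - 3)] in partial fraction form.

9/(u + 4)(u - 3) = A/(u + 4) + B/(u - 3). A = 9/(-4 - 3) = -9/7, B = 9/(3 + 4) = 9/7
Result: (-9/7)/(u + 4) + (9/7)/(u - 3)


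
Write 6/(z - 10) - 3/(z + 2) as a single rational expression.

Common denominator (z - 10)(z + 2). Numerator: 6(z + 2) - 3(z - 10) = (6z + 12) - (3z - 30) = 3z + 42
Result: (3z + 42)/[(z - 10)(z + 2)]


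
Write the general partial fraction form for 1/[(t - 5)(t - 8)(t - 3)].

Three distinct linear factors: α/(t - 5) + β/(t - 8) + γ/(t - 3)


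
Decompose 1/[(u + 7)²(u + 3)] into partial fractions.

Cover-up at u=-3: γ = 1/(-3 + 7)² = 1/16. Cover-up at u=-7: β = 1/(-7 + 3) = -1/4. Comparing u² coeff: α = -γ = -1/16
Result: (-1/16)/(u + 7) - (1/4)/(u + 7)² + (1/16)/(u + 3)


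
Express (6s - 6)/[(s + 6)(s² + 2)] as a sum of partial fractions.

At s=-6: α = (6·(-6) - 6)/((-6)² + 2) = -21/19. β = -α = 21/19, γ = 6 - (-6)·α = -12/19
Result: (-21/19)/(s + 6) + ((21/19)s - 12/19)/(s² + 2)


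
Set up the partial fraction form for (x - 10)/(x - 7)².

Repeated linear factor: P/(x - 7) + Q/(x - 7)²


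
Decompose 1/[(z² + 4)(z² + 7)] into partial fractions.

Coefficient matching gives A = C = 0, B = 1/(7-4) = 1/3, D = -B = -1/3
Result: (1/3)/(z² + 4) - (1/3)/(z² + 7)


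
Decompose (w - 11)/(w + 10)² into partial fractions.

(w - 11) = α(w + 10) + β. At w = -10: β = 1·(-10) - 11 = -21. Coeff of w: α = 1
Result: 1/(w + 10) - 21/(w + 10)²


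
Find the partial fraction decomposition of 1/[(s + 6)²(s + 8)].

Cover-up at s=-8: γ = 1/(-8 + 6)² = 1/4. Cover-up at s=-6: β = 1/(-6 + 8) = 1/2. Comparing s² coeff: α = -γ = -1/4
Result: (-1/4)/(s + 6) + (1/2)/(s + 6)² + (1/4)/(s + 8)


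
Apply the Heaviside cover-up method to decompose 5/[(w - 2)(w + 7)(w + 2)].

Cover (w - 2), w=2: α = 5/[(2 + 7)(2 + 2)] = 5/36. Cover (w + 7), w=-7: β = 5/[(-7 - 2)(-7 + 2)] = 1/9. Cover (w + 2), w=-2: γ = 5/[(-2 - 2)(-2 + 7)] = -1/4.
Result: (5/36)/(w - 2) + (1/9)/(w + 7) - (1/4)/(w + 2)


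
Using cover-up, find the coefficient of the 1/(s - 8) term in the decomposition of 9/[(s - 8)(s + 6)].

Cover (s - 8), set s=8: 9/((s + 6) at s=8) = 9/(14) = 9/14


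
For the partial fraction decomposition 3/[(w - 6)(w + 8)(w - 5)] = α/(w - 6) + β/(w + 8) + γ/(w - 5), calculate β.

Cover-up at w = -8: β = 3/[(-8 - 6)(-8 - 5)] = 3/[(-14)(-13)] = 3/182


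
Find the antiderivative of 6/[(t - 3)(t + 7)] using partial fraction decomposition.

Decompose: 6/[(t - 3)(t + 7)] = (3/5)/(t - 3) - (3/5)/(t + 7). Integrate each term: (3/5) ln|(t - 3)| - (3/5) ln|(t + 7)| + C


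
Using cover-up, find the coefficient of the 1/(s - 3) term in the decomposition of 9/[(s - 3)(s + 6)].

Cover (s - 3), set s=3: 9/((s + 6) at s=3) = 9/(9) = 1


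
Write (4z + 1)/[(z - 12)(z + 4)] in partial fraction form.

At z=12: α = (4·12 + 1)/(12 + 4) = 49/16. At z=-4: β = (4·(-4) + 1)/(-4 - 12) = 15/16
Result: (49/16)/(z - 12) + (15/16)/(z + 4)
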